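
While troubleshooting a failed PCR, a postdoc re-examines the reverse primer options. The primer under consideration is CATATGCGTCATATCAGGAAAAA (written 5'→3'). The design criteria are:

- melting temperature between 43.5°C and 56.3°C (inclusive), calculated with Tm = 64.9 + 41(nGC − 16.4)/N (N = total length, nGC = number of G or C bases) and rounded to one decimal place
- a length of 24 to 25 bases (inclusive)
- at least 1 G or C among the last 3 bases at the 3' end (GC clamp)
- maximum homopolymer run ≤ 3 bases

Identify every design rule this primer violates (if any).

Base counts: A=10, T=5, G=4, C=4 (length 23).
Tm: Tm = 64.9 + 41·(8 − 16.4)/23 = 49.9°C ✓
length: length 23, outside 24–25 ✗
GC clamp: 3' end AAA has 0 G/C, need ≥1 ✗
homopolymer run: longest run = 5, exceeds 3 ✗

Fails: length, GC clamp, homopolymer run.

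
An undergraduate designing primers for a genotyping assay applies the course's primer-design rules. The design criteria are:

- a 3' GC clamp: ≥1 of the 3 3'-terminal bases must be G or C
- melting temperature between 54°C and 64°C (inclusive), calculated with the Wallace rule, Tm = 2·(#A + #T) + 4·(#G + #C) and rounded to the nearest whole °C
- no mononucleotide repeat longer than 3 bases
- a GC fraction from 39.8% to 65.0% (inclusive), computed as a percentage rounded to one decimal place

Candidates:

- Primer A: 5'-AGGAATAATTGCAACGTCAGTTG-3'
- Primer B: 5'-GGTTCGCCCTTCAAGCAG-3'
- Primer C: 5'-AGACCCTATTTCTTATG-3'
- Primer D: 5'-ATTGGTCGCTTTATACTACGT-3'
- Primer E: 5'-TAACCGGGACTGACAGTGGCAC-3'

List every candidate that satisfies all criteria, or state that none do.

Primer B only.

Primer A (23 nt, A=8 T=6 G=6 C=3): 3' end TTG has 1 G/C ✓; Tm = 2·14 + 4·9 = 64°C ✓; longest run = 2 ✓; GC 9/23 = 39.1%, outside 39.8–65.0% ✗ — fails.
Primer B (18 nt, A=3 T=4 G=5 C=6): 3' end CAG has 2 G/C ✓; Tm = 2·7 + 4·11 = 58°C ✓; longest run = 3 ✓; GC 11/18 = 61.1% ✓ — passes.
Primer C (17 nt, A=4 T=7 G=2 C=4): 3' end ATG has 1 G/C ✓; Tm = 2·11 + 4·6 = 46°C, outside 54–64°C ✗; longest run = 3 ✓; GC 6/17 = 35.3%, outside 39.8–65.0% ✗ — fails.
Primer D (21 nt, A=4 T=9 G=4 C=4): 3' end CGT has 2 G/C ✓; Tm = 2·13 + 4·8 = 58°C ✓; longest run = 3 ✓; GC 8/21 = 38.1%, outside 39.8–65.0% ✗ — fails.
Primer E (22 nt, A=6 T=3 G=7 C=6): 3' end CAC has 2 G/C ✓; Tm = 2·9 + 4·13 = 70°C, outside 54–64°C ✗; longest run = 3 ✓; GC 13/22 = 59.1% ✓ — fails.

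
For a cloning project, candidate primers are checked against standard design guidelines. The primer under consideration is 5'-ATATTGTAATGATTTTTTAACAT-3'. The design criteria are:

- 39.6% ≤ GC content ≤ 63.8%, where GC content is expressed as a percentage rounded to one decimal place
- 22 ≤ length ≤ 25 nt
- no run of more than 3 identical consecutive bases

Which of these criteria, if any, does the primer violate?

Base counts: A=8, T=12, G=2, C=1 (length 23).
GC content: GC 3/23 = 13.0%, outside 39.6–63.8% ✗
length: length 23 ✓
homopolymer run: longest run = 6, exceeds 3 ✗

Fails: GC content, homopolymer run.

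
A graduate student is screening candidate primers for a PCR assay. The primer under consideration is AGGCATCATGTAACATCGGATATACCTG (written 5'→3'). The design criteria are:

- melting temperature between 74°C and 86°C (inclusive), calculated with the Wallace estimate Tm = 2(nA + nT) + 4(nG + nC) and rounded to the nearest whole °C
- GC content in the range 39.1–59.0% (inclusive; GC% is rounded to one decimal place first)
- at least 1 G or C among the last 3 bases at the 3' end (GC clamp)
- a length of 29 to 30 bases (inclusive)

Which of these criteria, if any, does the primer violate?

Base counts: A=9, T=7, G=6, C=6 (length 28).
Tm: Tm = 2·16 + 4·12 = 80°C ✓
GC content: GC 12/28 = 42.9% ✓
GC clamp: 3' end CTG has 2 G/C ✓
length: length 28, outside 29–30 ✗

Fails: length.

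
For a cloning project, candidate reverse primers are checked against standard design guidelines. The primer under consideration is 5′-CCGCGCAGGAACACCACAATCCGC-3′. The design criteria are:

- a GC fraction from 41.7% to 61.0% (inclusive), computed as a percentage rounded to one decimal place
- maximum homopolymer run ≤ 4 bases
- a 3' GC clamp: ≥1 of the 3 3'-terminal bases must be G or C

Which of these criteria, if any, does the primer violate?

Fails: GC content.

Base counts: A=7, T=1, G=5, C=11 (length 24).
GC content: GC 16/24 = 66.7%, outside 41.7–61.0% ✗
homopolymer run: longest run = 2 ✓
GC clamp: 3' end CGC has 3 G/C ✓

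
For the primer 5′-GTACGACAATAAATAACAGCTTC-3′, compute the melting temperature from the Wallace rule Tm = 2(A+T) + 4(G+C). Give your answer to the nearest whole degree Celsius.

62°C

Base counts: A=10, T=5, G=3, C=5 (length 23).
Tm = 2·(10+5) + 4·(3+5) = 2·15 + 4·8 = 30 + 32 = 62°C.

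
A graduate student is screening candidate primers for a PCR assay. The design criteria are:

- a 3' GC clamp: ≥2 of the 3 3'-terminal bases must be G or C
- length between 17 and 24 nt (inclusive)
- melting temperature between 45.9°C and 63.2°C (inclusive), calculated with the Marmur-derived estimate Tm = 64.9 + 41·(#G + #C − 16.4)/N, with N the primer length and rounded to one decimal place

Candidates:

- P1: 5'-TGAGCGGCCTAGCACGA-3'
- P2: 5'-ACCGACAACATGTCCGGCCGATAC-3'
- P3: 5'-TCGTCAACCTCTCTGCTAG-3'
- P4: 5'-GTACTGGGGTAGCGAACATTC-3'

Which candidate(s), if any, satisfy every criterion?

P1 only.

P1 (17 nt, A=4 T=2 G=6 C=5): 3' end CGA has 2 G/C ✓; length 17 ✓; Tm = 64.9 + 41·(11 − 16.4)/17 = 51.9°C ✓ — passes.
P2 (24 nt, A=7 T=3 G=5 C=9): 3' end TAC has 1 G/C, need ≥2 ✗; length 24 ✓; Tm = 64.9 + 41·(14 − 16.4)/24 = 60.8°C ✓ — fails.
P3 (19 nt, A=3 T=6 G=3 C=7): 3' end TAG has 1 G/C, need ≥2 ✗; length 19 ✓; Tm = 64.9 + 41·(10 − 16.4)/19 = 51.1°C ✓ — fails.
P4 (21 nt, A=5 T=5 G=7 C=4): 3' end TTC has 1 G/C, need ≥2 ✗; length 21 ✓; Tm = 64.9 + 41·(11 − 16.4)/21 = 54.4°C ✓ — fails.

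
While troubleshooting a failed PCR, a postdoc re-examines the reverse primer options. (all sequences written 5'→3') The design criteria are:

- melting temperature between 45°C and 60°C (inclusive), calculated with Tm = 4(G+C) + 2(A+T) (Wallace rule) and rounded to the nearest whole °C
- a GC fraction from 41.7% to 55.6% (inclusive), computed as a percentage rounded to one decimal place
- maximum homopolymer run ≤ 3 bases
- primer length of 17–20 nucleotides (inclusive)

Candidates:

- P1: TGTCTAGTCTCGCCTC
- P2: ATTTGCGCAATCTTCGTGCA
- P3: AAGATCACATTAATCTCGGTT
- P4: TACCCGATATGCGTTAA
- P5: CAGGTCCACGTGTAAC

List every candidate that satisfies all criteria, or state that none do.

P1 (16 nt, A=1 T=6 G=3 C=6): Tm = 2·7 + 4·9 = 50°C ✓; GC 9/16 = 56.3%, outside 41.7–55.6% ✗; longest run = 2 ✓; length 16, outside 17–20 ✗ — fails.
P2 (20 nt, A=4 T=7 G=4 C=5): Tm = 2·11 + 4·9 = 58°C ✓; GC 9/20 = 45.0% ✓; longest run = 3 ✓; length 20 ✓ — passes.
P3 (21 nt, A=7 T=7 G=3 C=4): Tm = 2·14 + 4·7 = 56°C ✓; GC 7/21 = 33.3%, outside 41.7–55.6% ✗; longest run = 2 ✓; length 21, outside 17–20 ✗ — fails.
P4 (17 nt, A=5 T=5 G=3 C=4): Tm = 2·10 + 4·7 = 48°C ✓; GC 7/17 = 41.2%, outside 41.7–55.6% ✗; longest run = 3 ✓; length 17 ✓ — fails.
P5 (16 nt, A=4 T=3 G=4 C=5): Tm = 2·7 + 4·9 = 50°C ✓; GC 9/16 = 56.3%, outside 41.7–55.6% ✗; longest run = 2 ✓; length 16, outside 17–20 ✗ — fails.

P2 only.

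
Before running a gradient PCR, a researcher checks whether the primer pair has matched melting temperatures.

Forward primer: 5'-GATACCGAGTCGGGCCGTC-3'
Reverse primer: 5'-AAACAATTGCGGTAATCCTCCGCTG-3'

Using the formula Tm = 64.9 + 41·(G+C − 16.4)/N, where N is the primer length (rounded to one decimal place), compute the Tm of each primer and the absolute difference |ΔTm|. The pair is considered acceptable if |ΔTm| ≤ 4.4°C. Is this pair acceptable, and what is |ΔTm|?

Forward: G+C = 13, N = 19 → Tm = 64.9 + 41·(13 − 16.4)/19 = 57.6°C.
Reverse: G+C = 12, N = 25 → Tm = 64.9 + 41·(12 − 16.4)/25 = 57.7°C.
|ΔTm| = |57.6 − 57.7| = 0.1°C, ≤ 4.4°C.

|ΔTm| = 0.1°C; the pair is acceptable.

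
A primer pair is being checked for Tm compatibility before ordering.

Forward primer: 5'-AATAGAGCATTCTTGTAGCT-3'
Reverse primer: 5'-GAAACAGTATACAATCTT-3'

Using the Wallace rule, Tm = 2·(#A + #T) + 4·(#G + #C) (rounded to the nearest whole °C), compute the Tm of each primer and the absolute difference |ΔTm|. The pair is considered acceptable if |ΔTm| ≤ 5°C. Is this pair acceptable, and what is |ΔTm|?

Forward: A=6 T=7 G=4 C=3 → Tm = 2·13 + 4·7 = 54°C.
Reverse: A=8 T=5 G=2 C=3 → Tm = 2·13 + 4·5 = 46°C.
|ΔTm| = |54 − 46| = 8°C, > 5°C.

|ΔTm| = 8°C; the pair is not acceptable.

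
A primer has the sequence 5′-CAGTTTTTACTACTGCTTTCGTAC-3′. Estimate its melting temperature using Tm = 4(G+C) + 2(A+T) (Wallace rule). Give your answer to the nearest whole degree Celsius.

66°C

Base counts: A=4, T=11, G=3, C=6 (length 24).
Tm = 2·(4+11) + 4·(3+6) = 2·15 + 4·9 = 30 + 36 = 66°C.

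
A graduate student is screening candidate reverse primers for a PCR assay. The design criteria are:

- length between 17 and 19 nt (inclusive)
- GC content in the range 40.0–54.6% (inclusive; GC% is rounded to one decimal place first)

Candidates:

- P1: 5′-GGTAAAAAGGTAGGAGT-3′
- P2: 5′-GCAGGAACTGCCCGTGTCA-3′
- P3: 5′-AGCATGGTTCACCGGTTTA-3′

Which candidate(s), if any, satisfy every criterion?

P1 (17 nt, A=7 T=3 G=7 C=0): length 17 ✓; GC 7/17 = 41.2% ✓ — passes.
P2 (19 nt, A=4 T=3 G=6 C=6): length 19 ✓; GC 12/19 = 63.2%, outside 40.0–54.6% ✗ — fails.
P3 (19 nt, A=4 T=6 G=5 C=4): length 19 ✓; GC 9/19 = 47.4% ✓ — passes.

P1 and P3.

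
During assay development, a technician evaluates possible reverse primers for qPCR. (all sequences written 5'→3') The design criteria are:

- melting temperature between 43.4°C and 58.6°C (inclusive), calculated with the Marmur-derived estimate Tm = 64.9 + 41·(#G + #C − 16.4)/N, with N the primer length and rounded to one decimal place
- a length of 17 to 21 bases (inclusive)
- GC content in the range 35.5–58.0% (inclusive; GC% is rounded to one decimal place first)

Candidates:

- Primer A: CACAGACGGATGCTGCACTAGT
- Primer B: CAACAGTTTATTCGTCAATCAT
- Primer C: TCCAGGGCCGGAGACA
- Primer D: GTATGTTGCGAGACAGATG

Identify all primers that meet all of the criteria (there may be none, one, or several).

Primer D only.

Primer A (22 nt, A=6 T=4 G=6 C=6): Tm = 64.9 + 41·(12 − 16.4)/22 = 56.7°C ✓; length 22, outside 17–21 ✗; GC 12/22 = 54.5% ✓ — fails.
Primer B (22 nt, A=7 T=8 G=2 C=5): Tm = 64.9 + 41·(7 − 16.4)/22 = 47.4°C ✓; length 22, outside 17–21 ✗; GC 7/22 = 31.8%, outside 35.5–58.0% ✗ — fails.
Primer C (16 nt, A=4 T=1 G=6 C=5): Tm = 64.9 + 41·(11 − 16.4)/16 = 51.1°C ✓; length 16, outside 17–21 ✗; GC 11/16 = 68.8%, outside 35.5–58.0% ✗ — fails.
Primer D (19 nt, A=5 T=5 G=7 C=2): Tm = 64.9 + 41·(9 − 16.4)/19 = 48.9°C ✓; length 19 ✓; GC 9/19 = 47.4% ✓ — passes.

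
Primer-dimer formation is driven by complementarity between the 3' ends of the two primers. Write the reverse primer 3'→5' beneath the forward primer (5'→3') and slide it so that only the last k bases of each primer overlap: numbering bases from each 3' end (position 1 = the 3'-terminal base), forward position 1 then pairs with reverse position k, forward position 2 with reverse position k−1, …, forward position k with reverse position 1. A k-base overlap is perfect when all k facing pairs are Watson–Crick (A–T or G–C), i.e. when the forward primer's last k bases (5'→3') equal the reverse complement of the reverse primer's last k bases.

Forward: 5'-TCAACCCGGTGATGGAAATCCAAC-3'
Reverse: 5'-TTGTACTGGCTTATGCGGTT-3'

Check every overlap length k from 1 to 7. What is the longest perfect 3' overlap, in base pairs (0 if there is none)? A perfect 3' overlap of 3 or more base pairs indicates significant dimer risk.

Longest perfect overlap: 3 complementary base pairs; significant dimer risk (threshold 3).

Last 7 bases (5'→3') — forward …ATCCAAC, reverse …TGCGGTT.
Reverse complement of the reverse primer's last 7 bases: AACCGCA; its first k bases are the reverse complement of the reverse primer's last k bases, so a perfect k-base overlap needs the forward primer's last k bases to equal them.
Comparing (forward last k vs required): k=1: C vs A ✗; k=2: AC vs AA ✗; k=3: AAC vs AAC ✓; k=4: CAAC vs AACC ✗; k=5: CCAAC vs AACCG ✗; k=6: TCCAAC vs AACCGC ✗; k=7: ATCCAAC vs AACCGCA ✗.
Only k = 3 is perfect, so the longest perfect 3' overlap is 3.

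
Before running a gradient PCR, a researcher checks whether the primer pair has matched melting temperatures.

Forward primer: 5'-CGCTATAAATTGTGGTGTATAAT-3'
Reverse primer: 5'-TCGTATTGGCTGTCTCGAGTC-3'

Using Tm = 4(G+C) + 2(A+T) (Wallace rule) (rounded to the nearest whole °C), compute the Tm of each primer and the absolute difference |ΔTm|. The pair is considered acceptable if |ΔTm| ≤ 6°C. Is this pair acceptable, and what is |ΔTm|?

|ΔTm| = 4°C; the pair is acceptable.

Forward: A=7 T=9 G=5 C=2 → Tm = 2·16 + 4·7 = 60°C.
Reverse: A=2 T=8 G=6 C=5 → Tm = 2·10 + 4·11 = 64°C.
|ΔTm| = |60 − 64| = 4°C, ≤ 6°C.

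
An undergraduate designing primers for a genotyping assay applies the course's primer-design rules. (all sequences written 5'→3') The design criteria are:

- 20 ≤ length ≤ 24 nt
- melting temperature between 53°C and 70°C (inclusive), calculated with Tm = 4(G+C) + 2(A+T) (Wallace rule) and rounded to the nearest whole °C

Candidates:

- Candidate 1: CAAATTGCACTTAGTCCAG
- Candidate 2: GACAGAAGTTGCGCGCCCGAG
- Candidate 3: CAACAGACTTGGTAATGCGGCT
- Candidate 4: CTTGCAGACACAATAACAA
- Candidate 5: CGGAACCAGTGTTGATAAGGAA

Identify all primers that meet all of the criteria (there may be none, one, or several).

Candidate 1 (19 nt, A=6 T=5 G=3 C=5): length 19, outside 20–24 ✗; Tm = 2·11 + 4·8 = 54°C ✓ — fails.
Candidate 2 (21 nt, A=5 T=2 G=8 C=6): length 21 ✓; Tm = 2·7 + 4·14 = 70°C ✓ — passes.
Candidate 3 (22 nt, A=6 T=5 G=6 C=5): length 22 ✓; Tm = 2·11 + 4·11 = 66°C ✓ — passes.
Candidate 4 (19 nt, A=9 T=3 G=2 C=5): length 19, outside 20–24 ✗; Tm = 2·12 + 4·7 = 52°C, outside 53–70°C ✗ — fails.
Candidate 5 (22 nt, A=8 T=4 G=7 C=3): length 22 ✓; Tm = 2·12 + 4·10 = 64°C ✓ — passes.

Candidate 2, Candidate 3 and Candidate 5.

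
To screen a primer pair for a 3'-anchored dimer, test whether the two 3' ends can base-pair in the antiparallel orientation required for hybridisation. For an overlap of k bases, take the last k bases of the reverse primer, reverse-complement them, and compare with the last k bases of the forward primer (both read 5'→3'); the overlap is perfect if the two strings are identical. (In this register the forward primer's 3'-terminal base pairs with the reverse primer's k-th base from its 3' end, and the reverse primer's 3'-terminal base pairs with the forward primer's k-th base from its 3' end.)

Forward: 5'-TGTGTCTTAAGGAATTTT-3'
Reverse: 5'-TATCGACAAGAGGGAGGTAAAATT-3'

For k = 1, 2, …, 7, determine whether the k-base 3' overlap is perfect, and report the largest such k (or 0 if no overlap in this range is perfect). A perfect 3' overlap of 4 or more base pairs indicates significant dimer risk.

Last 7 bases (5'→3') — forward …GAATTTT, reverse …TAAAATT.
Reverse complement of the reverse primer's last 7 bases: AATTTTA; its first k bases are the reverse complement of the reverse primer's last k bases, so a perfect k-base overlap needs the forward primer's last k bases to equal them.
Comparing (forward last k vs required): k=1: T vs A ✗; k=2: TT vs AA ✗; k=3: TTT vs AAT ✗; k=4: TTTT vs AATT ✗; k=5: ATTTT vs AATTT ✗; k=6: AATTTT vs AATTTT ✓; k=7: GAATTTT vs AATTTTA ✗.
Only k = 6 is perfect, so the longest perfect 3' overlap is 6.

Longest perfect overlap: 6 complementary base pairs; significant dimer risk (threshold 4).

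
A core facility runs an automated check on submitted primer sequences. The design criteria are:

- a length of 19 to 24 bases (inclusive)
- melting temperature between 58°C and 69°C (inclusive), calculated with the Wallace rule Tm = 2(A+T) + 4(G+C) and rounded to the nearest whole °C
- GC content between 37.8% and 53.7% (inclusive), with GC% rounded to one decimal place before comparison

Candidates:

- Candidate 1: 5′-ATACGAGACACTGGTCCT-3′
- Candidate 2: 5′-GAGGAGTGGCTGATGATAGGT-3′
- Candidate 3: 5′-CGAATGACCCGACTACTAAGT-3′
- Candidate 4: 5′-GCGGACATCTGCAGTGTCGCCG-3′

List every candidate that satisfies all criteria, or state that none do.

Candidate 2 and Candidate 3.

Candidate 1 (18 nt, A=5 T=4 G=4 C=5): length 18, outside 19–24 ✗; Tm = 2·9 + 4·9 = 54°C, outside 58–69°C ✗; GC 9/18 = 50.0% ✓ — fails.
Candidate 2 (21 nt, A=5 T=5 G=10 C=1): length 21 ✓; Tm = 2·10 + 4·11 = 64°C ✓; GC 11/21 = 52.4% ✓ — passes.
Candidate 3 (21 nt, A=7 T=4 G=4 C=6): length 21 ✓; Tm = 2·11 + 4·10 = 62°C ✓; GC 10/21 = 47.6% ✓ — passes.
Candidate 4 (22 nt, A=3 T=4 G=8 C=7): length 22 ✓; Tm = 2·7 + 4·15 = 74°C, outside 58–69°C ✗; GC 15/22 = 68.2%, outside 37.8–53.7% ✗ — fails.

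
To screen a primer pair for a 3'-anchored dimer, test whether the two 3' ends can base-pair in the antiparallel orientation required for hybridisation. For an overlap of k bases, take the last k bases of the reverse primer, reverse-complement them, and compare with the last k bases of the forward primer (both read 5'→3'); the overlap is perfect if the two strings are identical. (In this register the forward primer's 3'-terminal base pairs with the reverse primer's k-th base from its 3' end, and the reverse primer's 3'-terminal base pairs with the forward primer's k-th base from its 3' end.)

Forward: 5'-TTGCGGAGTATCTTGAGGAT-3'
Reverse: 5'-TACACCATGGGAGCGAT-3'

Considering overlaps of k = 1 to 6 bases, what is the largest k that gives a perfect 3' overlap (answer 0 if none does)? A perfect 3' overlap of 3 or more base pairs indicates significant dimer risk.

Last 6 bases (5'→3') — forward …GAGGAT, reverse …AGCGAT.
Reverse complement of the reverse primer's last 6 bases: ATCGCT; its first k bases are the reverse complement of the reverse primer's last k bases, so a perfect k-base overlap needs the forward primer's last k bases to equal them.
Comparing (forward last k vs required): k=1: T vs A ✗; k=2: AT vs AT ✓; k=3: GAT vs ATC ✗; k=4: GGAT vs ATCG ✗; k=5: AGGAT vs ATCGC ✗; k=6: GAGGAT vs ATCGCT ✗.
Only k = 2 is perfect, so the longest perfect 3' overlap is 2.

Longest perfect overlap: 2 complementary base pairs; below the dimer-risk threshold (threshold 3).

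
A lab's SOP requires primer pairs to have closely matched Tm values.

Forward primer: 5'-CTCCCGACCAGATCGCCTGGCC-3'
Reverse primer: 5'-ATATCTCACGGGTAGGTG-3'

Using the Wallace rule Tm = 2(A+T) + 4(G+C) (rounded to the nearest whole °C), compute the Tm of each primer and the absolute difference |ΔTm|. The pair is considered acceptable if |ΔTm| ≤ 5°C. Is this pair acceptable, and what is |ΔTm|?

|ΔTm| = 22°C; the pair is not acceptable.

Forward: A=3 T=3 G=5 C=11 → Tm = 2·6 + 4·16 = 76°C.
Reverse: A=4 T=5 G=6 C=3 → Tm = 2·9 + 4·9 = 54°C.
|ΔTm| = |76 − 54| = 22°C, > 5°C.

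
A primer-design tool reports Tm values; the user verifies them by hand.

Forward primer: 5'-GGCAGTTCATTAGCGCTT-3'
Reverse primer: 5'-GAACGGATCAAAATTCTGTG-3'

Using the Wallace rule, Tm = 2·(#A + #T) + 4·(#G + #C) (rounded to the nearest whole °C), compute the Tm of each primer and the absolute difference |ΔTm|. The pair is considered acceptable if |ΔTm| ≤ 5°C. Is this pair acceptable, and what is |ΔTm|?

|ΔTm| = 2°C; the pair is acceptable.

Forward: A=3 T=6 G=5 C=4 → Tm = 2·9 + 4·9 = 54°C.
Reverse: A=7 T=5 G=5 C=3 → Tm = 2·12 + 4·8 = 56°C.
|ΔTm| = |54 − 56| = 2°C, ≤ 5°C.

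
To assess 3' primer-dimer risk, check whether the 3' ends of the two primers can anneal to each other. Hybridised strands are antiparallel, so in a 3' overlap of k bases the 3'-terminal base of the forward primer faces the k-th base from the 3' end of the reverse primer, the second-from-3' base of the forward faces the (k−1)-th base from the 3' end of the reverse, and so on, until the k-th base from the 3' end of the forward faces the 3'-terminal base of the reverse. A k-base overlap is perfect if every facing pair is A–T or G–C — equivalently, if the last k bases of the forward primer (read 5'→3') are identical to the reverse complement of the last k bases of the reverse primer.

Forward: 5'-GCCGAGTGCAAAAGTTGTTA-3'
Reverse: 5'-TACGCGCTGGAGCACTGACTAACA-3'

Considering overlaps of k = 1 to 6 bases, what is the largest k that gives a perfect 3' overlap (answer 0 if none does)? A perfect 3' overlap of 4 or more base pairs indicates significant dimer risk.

Longest perfect overlap: 5 complementary base pairs; significant dimer risk (threshold 4).

Last 6 bases (5'→3') — forward …TTGTTA, reverse …CTAACA.
Reverse complement of the reverse primer's last 6 bases: TGTTAG; its first k bases are the reverse complement of the reverse primer's last k bases, so a perfect k-base overlap needs the forward primer's last k bases to equal them.
Comparing (forward last k vs required): k=1: A vs T ✗; k=2: TA vs TG ✗; k=3: TTA vs TGT ✗; k=4: GTTA vs TGTT ✗; k=5: TGTTA vs TGTTA ✓; k=6: TTGTTA vs TGTTAG ✗.
Only k = 5 is perfect, so the longest perfect 3' overlap is 5.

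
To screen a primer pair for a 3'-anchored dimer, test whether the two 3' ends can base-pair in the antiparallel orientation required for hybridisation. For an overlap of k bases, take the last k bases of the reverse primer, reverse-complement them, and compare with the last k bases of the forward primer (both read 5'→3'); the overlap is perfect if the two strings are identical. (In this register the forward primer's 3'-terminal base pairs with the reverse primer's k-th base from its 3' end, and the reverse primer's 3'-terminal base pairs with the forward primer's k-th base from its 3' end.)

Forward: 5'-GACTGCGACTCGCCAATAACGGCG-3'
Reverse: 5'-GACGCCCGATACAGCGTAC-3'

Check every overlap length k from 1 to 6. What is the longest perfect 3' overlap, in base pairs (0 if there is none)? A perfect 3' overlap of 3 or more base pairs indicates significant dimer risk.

Last 6 bases (5'→3') — forward …ACGGCG, reverse …GCGTAC.
Reverse complement of the reverse primer's last 6 bases: GTACGC; its first k bases are the reverse complement of the reverse primer's last k bases, so a perfect k-base overlap needs the forward primer's last k bases to equal them.
Comparing (forward last k vs required): k=1: G vs G ✓; k=2: CG vs GT ✗; k=3: GCG vs GTA ✗; k=4: GGCG vs GTAC ✗; k=5: CGGCG vs GTACG ✗; k=6: ACGGCG vs GTACGC ✗.
Only k = 1 is perfect, so the longest perfect 3' overlap is 1.

Longest perfect overlap: 1 complementary base pair; below the dimer-risk threshold (threshold 3).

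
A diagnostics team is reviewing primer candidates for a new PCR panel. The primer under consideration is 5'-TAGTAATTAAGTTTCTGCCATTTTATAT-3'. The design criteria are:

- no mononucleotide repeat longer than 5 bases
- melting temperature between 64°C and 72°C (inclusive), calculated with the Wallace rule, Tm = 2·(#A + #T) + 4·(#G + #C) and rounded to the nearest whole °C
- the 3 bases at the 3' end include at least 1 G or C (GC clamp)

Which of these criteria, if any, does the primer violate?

Base counts: A=8, T=14, G=3, C=3 (length 28).
homopolymer run: longest run = 4 ✓
Tm: Tm = 2·22 + 4·6 = 68°C ✓
GC clamp: 3' end TAT has 0 G/C, need ≥1 ✗

Fails: GC clamp.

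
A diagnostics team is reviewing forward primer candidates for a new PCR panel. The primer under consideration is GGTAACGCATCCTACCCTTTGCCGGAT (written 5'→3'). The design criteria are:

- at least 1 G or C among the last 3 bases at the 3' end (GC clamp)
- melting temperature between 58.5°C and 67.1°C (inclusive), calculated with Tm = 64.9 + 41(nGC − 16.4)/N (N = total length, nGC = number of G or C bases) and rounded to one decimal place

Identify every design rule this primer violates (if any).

Base counts: A=5, T=7, G=6, C=9 (length 27).
GC clamp: 3' end GAT has 1 G/C ✓
Tm: Tm = 64.9 + 41·(15 − 16.4)/27 = 62.8°C ✓

Meets all criteria.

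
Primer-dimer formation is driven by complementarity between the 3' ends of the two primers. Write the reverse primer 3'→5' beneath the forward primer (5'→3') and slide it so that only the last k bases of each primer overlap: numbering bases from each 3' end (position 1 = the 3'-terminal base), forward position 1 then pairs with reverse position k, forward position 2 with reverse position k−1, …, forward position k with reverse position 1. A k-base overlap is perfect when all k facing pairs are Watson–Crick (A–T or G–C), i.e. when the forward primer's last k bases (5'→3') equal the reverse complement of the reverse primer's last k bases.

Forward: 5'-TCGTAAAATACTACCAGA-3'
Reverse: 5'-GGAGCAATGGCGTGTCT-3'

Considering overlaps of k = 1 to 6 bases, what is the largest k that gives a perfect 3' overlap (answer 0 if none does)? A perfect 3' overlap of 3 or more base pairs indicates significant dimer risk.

Last 6 bases (5'→3') — forward …ACCAGA, reverse …GTGTCT.
Reverse complement of the reverse primer's last 6 bases: AGACAC; its first k bases are the reverse complement of the reverse primer's last k bases, so a perfect k-base overlap needs the forward primer's last k bases to equal them.
Comparing (forward last k vs required): k=1: A vs A ✓; k=2: GA vs AG ✗; k=3: AGA vs AGA ✓; k=4: CAGA vs AGAC ✗; k=5: CCAGA vs AGACA ✗; k=6: ACCAGA vs AGACAC ✗.
Perfect overlaps at k = 1, 3; the largest is 3.

Longest perfect overlap: 3 complementary base pairs; significant dimer risk (threshold 3).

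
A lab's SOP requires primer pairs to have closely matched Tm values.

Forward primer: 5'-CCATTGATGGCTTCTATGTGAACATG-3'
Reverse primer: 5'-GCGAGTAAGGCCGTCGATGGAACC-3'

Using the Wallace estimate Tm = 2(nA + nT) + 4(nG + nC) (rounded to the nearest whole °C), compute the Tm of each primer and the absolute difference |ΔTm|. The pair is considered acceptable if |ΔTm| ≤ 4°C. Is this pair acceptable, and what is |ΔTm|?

Forward: A=6 T=9 G=6 C=5 → Tm = 2·15 + 4·11 = 74°C.
Reverse: A=6 T=3 G=9 C=6 → Tm = 2·9 + 4·15 = 78°C.
|ΔTm| = |74 − 78| = 4°C, ≤ 4°C.

|ΔTm| = 4°C; the pair is acceptable.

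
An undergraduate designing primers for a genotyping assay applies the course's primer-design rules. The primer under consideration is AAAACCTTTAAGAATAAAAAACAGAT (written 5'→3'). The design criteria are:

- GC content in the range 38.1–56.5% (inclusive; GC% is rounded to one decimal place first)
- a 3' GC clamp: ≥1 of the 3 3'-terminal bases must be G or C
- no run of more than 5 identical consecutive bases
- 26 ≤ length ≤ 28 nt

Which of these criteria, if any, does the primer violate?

Fails: GC content, homopolymer run.

Base counts: A=16, T=5, G=2, C=3 (length 26).
GC content: GC 5/26 = 19.2%, outside 38.1–56.5% ✗
GC clamp: 3' end GAT has 1 G/C ✓
homopolymer run: longest run = 6, exceeds 5 ✗
length: length 26 ✓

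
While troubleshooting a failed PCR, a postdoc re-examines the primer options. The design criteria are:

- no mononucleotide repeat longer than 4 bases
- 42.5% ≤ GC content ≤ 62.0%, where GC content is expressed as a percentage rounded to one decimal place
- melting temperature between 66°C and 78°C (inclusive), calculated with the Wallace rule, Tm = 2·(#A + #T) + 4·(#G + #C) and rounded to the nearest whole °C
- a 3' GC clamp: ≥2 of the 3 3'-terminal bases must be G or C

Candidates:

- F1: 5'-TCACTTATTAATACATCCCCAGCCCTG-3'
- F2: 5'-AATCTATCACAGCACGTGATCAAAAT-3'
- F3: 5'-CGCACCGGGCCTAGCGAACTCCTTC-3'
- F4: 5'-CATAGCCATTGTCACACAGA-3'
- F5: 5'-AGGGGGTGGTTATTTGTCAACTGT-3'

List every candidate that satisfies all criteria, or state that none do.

F1 only.

F1 (27 nt, A=7 T=8 G=2 C=10): longest run = 4 ✓; GC 12/27 = 44.4% ✓; Tm = 2·15 + 4·12 = 78°C ✓; 3' end CTG has 2 G/C ✓ — passes.
F2 (26 nt, A=11 T=6 G=3 C=6): longest run = 4 ✓; GC 9/26 = 34.6%, outside 42.5–62.0% ✗; Tm = 2·17 + 4·9 = 70°C ✓; 3' end AAT has 0 G/C, need ≥2 ✗ — fails.
F3 (25 nt, A=4 T=4 G=6 C=11): longest run = 3 ✓; GC 17/25 = 68.0%, outside 42.5–62.0% ✗; Tm = 2·8 + 4·17 = 84°C, outside 66–78°C ✗; 3' end TTC has 1 G/C, need ≥2 ✗ — fails.
F4 (20 nt, A=7 T=4 G=3 C=6): longest run = 2 ✓; GC 9/20 = 45.0% ✓; Tm = 2·11 + 4·9 = 58°C, outside 66–78°C ✗; 3' end AGA has 1 G/C, need ≥2 ✗ — fails.
F5 (24 nt, A=4 T=9 G=9 C=2): longest run = 5, exceeds 4 ✗; GC 11/24 = 45.8% ✓; Tm = 2·13 + 4·11 = 70°C ✓; 3' end TGT has 1 G/C, need ≥2 ✗ — fails.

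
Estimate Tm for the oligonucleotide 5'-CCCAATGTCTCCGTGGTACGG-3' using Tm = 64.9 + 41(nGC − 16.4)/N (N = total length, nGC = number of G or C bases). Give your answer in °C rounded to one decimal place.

Base counts: A=3, T=5, G=6, C=7; G+C = 13, N = 21.
Tm = 64.9 + 41·(13 − 16.4)/21 = 64.9 + -139.40/21 = 58.3°C.

58.3°C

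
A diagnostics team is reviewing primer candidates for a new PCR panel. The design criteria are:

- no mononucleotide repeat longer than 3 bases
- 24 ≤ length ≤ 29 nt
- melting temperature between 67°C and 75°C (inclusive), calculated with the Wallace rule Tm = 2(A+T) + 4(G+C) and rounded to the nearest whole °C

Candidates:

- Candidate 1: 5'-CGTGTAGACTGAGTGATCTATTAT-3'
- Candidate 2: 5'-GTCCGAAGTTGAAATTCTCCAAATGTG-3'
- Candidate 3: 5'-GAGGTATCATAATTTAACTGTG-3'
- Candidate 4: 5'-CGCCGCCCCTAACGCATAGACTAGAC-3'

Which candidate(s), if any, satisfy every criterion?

None of the candidates satisfy all criteria.

Candidate 1 (24 nt, A=6 T=9 G=6 C=3): longest run = 2 ✓; length 24 ✓; Tm = 2·15 + 4·9 = 66°C, outside 67–75°C ✗ — fails.
Candidate 2 (27 nt, A=8 T=8 G=6 C=5): longest run = 3 ✓; length 27 ✓; Tm = 2·16 + 4·11 = 76°C, outside 67–75°C ✗ — fails.
Candidate 3 (22 nt, A=7 T=8 G=5 C=2): longest run = 3 ✓; length 22, outside 24–29 ✗; Tm = 2·15 + 4·7 = 58°C, outside 67–75°C ✗ — fails.
Candidate 4 (26 nt, A=7 T=3 G=5 C=11): longest run = 4, exceeds 3 ✗; length 26 ✓; Tm = 2·10 + 4·16 = 84°C, outside 67–75°C ✗ — fails.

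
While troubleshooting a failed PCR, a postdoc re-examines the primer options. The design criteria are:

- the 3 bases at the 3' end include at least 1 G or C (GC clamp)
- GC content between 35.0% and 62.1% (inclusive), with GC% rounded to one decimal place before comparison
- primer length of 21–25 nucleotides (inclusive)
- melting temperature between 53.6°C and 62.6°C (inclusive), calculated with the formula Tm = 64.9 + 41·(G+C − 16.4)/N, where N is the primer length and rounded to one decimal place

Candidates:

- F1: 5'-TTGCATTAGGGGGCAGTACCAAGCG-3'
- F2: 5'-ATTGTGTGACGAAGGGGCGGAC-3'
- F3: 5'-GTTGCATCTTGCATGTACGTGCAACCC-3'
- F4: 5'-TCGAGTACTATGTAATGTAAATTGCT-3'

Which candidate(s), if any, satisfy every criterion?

F1 and F2.

F1 (25 nt, A=6 T=5 G=9 C=5): 3' end GCG has 3 G/C ✓; GC 14/25 = 56.0% ✓; length 25 ✓; Tm = 64.9 + 41·(14 − 16.4)/25 = 61.0°C ✓ — passes.
F2 (22 nt, A=5 T=4 G=10 C=3): 3' end GAC has 2 G/C ✓; GC 13/22 = 59.1% ✓; length 22 ✓; Tm = 64.9 + 41·(13 − 16.4)/22 = 58.6°C ✓ — passes.
F3 (27 nt, A=5 T=8 G=6 C=8): 3' end CCC has 3 G/C ✓; GC 14/27 = 51.9% ✓; length 27, outside 21–25 ✗; Tm = 64.9 + 41·(14 − 16.4)/27 = 61.3°C ✓ — fails.
F4 (26 nt, A=8 T=10 G=5 C=3): 3' end GCT has 2 G/C ✓; GC 8/26 = 30.8%, outside 35.0–62.1% ✗; length 26, outside 21–25 ✗; Tm = 64.9 + 41·(8 − 16.4)/26 = 51.7°C, outside 53.6–62.6°C ✗ — fails.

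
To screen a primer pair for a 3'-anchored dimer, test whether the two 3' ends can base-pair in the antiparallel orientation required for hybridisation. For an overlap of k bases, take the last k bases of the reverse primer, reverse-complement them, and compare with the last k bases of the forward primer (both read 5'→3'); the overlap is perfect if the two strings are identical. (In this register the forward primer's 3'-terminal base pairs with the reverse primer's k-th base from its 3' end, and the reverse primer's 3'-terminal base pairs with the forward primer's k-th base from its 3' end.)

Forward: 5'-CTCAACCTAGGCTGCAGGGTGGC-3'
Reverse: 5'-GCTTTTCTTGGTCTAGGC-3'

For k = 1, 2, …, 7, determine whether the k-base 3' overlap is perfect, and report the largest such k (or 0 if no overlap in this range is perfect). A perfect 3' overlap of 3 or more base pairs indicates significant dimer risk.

Longest perfect overlap: 2 complementary base pairs; below the dimer-risk threshold (threshold 3).

Last 7 bases (5'→3') — forward …GGGTGGC, reverse …TCTAGGC.
Reverse complement of the reverse primer's last 7 bases: GCCTAGA; its first k bases are the reverse complement of the reverse primer's last k bases, so a perfect k-base overlap needs the forward primer's last k bases to equal them.
Comparing (forward last k vs required): k=1: C vs G ✗; k=2: GC vs GC ✓; k=3: GGC vs GCC ✗; k=4: TGGC vs GCCT ✗; k=5: GTGGC vs GCCTA ✗; k=6: GGTGGC vs GCCTAG ✗; k=7: GGGTGGC vs GCCTAGA ✗.
Only k = 2 is perfect, so the longest perfect 3' overlap is 2.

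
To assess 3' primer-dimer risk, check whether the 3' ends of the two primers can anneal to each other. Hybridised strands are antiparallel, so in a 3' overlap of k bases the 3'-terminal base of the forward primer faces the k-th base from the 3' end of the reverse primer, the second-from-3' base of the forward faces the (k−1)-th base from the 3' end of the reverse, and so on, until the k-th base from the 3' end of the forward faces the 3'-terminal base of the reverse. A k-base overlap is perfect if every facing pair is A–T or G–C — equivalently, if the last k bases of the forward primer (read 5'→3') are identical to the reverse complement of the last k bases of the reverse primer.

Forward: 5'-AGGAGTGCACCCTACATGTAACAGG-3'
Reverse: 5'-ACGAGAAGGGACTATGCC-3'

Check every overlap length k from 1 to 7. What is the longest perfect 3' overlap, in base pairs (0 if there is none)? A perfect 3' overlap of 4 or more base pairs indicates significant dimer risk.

Last 7 bases (5'→3') — forward …TAACAGG, reverse …CTATGCC.
Reverse complement of the reverse primer's last 7 bases: GGCATAG; its first k bases are the reverse complement of the reverse primer's last k bases, so a perfect k-base overlap needs the forward primer's last k bases to equal them.
Comparing (forward last k vs required): k=1: G vs G ✓; k=2: GG vs GG ✓; k=3: AGG vs GGC ✗; k=4: CAGG vs GGCA ✗; k=5: ACAGG vs GGCAT ✗; k=6: AACAGG vs GGCATA ✗; k=7: TAACAGG vs GGCATAG ✗.
Perfect overlaps at k = 1, 2; the largest is 2.

Longest perfect overlap: 2 complementary base pairs; below the dimer-risk threshold (threshold 4).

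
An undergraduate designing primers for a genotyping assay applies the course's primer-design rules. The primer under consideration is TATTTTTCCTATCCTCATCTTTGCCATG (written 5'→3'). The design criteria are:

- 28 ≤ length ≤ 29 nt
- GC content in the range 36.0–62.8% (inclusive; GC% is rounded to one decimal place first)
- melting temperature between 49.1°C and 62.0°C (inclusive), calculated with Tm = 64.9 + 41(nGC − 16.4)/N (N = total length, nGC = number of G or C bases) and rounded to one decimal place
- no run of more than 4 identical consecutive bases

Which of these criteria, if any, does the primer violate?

Fails: GC content, homopolymer run.

Base counts: A=4, T=14, G=2, C=8 (length 28).
length: length 28 ✓
GC content: GC 10/28 = 35.7%, outside 36.0–62.8% ✗
Tm: Tm = 64.9 + 41·(10 − 16.4)/28 = 55.5°C ✓
homopolymer run: longest run = 5, exceeds 4 ✗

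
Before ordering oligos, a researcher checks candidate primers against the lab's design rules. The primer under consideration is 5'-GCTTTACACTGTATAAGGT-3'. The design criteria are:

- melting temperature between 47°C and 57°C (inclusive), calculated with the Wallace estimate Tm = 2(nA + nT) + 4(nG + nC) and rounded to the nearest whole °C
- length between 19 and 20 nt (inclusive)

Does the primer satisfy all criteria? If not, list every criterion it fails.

Base counts: A=5, T=7, G=4, C=3 (length 19).
Tm: Tm = 2·12 + 4·7 = 52°C ✓
length: length 19 ✓

Meets all criteria.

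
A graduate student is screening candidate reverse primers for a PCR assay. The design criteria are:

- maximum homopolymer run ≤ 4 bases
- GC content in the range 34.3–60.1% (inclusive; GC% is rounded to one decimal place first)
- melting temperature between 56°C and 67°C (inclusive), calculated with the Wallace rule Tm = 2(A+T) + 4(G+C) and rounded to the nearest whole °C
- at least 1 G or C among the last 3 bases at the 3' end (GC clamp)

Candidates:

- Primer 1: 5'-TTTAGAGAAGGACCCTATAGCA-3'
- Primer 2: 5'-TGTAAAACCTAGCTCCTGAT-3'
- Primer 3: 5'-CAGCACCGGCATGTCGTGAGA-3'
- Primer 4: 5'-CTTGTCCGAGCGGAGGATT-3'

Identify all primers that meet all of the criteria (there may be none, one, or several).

Primer 1 (22 nt, A=8 T=5 G=5 C=4): longest run = 3 ✓; GC 9/22 = 40.9% ✓; Tm = 2·13 + 4·9 = 62°C ✓; 3' end GCA has 2 G/C ✓ — passes.
Primer 2 (20 nt, A=6 T=6 G=3 C=5): longest run = 4 ✓; GC 8/20 = 40.0% ✓; Tm = 2·12 + 4·8 = 56°C ✓; 3' end GAT has 1 G/C ✓ — passes.
Primer 3 (21 nt, A=5 T=3 G=7 C=6): longest run = 2 ✓; GC 13/21 = 61.9%, outside 34.3–60.1% ✗; Tm = 2·8 + 4·13 = 68°C, outside 56–67°C ✗; 3' end AGA has 1 G/C ✓ — fails.
Primer 4 (19 nt, A=3 T=5 G=7 C=4): longest run = 2 ✓; GC 11/19 = 57.9% ✓; Tm = 2·8 + 4·11 = 60°C ✓; 3' end ATT has 0 G/C, need ≥1 ✗ — fails.

Primer 1 and Primer 2.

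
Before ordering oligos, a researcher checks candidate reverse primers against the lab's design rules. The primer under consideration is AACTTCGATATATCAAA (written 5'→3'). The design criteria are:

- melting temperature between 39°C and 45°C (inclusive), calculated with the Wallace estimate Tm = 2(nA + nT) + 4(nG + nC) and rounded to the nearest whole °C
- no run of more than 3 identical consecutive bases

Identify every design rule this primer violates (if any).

Base counts: A=8, T=5, G=1, C=3 (length 17).
Tm: Tm = 2·13 + 4·4 = 42°C ✓
homopolymer run: longest run = 3 ✓

Meets all criteria.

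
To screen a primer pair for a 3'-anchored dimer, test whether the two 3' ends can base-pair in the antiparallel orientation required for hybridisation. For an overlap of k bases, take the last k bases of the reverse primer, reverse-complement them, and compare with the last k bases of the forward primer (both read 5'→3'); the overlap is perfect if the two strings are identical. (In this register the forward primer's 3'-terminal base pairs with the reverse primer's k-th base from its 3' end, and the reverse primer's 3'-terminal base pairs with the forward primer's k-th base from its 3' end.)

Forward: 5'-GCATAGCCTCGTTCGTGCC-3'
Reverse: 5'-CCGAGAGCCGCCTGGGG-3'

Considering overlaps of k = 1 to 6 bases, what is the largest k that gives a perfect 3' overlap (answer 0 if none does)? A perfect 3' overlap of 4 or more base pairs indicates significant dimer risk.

Last 6 bases (5'→3') — forward …CGTGCC, reverse …CTGGGG.
Reverse complement of the reverse primer's last 6 bases: CCCCAG; its first k bases are the reverse complement of the reverse primer's last k bases, so a perfect k-base overlap needs the forward primer's last k bases to equal them.
Comparing (forward last k vs required): k=1: C vs C ✓; k=2: CC vs CC ✓; k=3: GCC vs CCC ✗; k=4: TGCC vs CCCC ✗; k=5: GTGCC vs CCCCA ✗; k=6: CGTGCC vs CCCCAG ✗.
Perfect overlaps at k = 1, 2; the largest is 2.

Longest perfect overlap: 2 complementary base pairs; below the dimer-risk threshold (threshold 4).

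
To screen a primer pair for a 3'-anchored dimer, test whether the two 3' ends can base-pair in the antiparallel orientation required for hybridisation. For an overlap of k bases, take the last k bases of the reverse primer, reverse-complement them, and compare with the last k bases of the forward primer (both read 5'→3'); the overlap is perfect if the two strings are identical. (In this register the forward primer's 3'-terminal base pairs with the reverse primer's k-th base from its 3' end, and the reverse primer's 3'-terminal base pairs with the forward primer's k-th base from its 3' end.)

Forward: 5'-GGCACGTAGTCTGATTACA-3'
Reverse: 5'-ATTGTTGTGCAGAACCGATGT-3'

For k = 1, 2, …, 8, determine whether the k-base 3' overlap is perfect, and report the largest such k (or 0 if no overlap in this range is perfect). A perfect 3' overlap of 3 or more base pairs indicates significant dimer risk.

Last 8 bases (5'→3') — forward …TGATTACA, reverse …ACCGATGT.
Reverse complement of the reverse primer's last 8 bases: ACATCGGT; its first k bases are the reverse complement of the reverse primer's last k bases, so a perfect k-base overlap needs the forward primer's last k bases to equal them.
Comparing (forward last k vs required): k=1: A vs A ✓; k=2: CA vs AC ✗; k=3: ACA vs ACA ✓; k=4: TACA vs ACAT ✗; k=5: TTACA vs ACATC ✗; k=6: ATTACA vs ACATCG ✗; k=7: GATTACA vs ACATCGG ✗; k=8: TGATTACA vs ACATCGGT ✗.
Perfect overlaps at k = 1, 3; the largest is 3.

Longest perfect overlap: 3 complementary base pairs; significant dimer risk (threshold 3).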